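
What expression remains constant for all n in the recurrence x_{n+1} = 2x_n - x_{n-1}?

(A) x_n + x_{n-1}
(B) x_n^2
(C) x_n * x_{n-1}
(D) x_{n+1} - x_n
D

For the recurrence x_{n+1} = 2x_n - x_{n-1}:

If x_{n+1} = 2x_n - x_{n-1}, then:
x_{n+1} - x_n = x_n - x_{n-1}
The first difference is constant throughout the sequence.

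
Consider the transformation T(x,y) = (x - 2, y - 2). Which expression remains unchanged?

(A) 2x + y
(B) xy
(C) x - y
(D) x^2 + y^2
C

An expression E(x,y) is invariant under T if E(T(x,y)) = E(x,y). Here T(x,y) = (x - 2, y - 2).
Substitute the transformed coordinates into each option and compare with the original:
(A) 2x + y  ->  2(x - 2) + (y - 2) = 2x + y - 6   [differs from 2x + y: not invariant]
(B) xy  ->  (x - 2)(y - 2) = xy - 2x - 2y + 4   [differs from xy: not invariant]
(C) x - y  ->  (x - 2) - (y - 2) = x - y   [equals x - y: invariant]
(D) x^2 + y^2  ->  (x - 2)^2 + (y - 2)^2 = x^2 - 4x + y^2 - 4y + 8   [differs from x^2 + y^2: not invariant]

Only option (C), x - y, is unchanged by the transformation.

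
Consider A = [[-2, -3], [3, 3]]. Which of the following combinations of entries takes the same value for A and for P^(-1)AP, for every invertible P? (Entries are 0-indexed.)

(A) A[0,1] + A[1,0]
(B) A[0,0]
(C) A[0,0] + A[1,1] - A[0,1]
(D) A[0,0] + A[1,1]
D

A[0,0] + A[1,1] is the trace of A. By the cyclic property of the trace, tr(P^(-1)AP) = tr(APP^(-1)) = tr(A), so it is the same for every matrix similar to A.

The other combinations are not similarity invariants. For example, take P = [[1, 2], [0, 1]] (det P = 1), so P^(-1) = [[1, -2], [0, 1]] and
B = P^(-1)AP = [[-8, -25], [3, 9]].
Evaluating each option on A and on B:
(A) A[0,1] + A[1,0]: 0 for A, -22 for B -> changes
(B) A[0,0]: -2 for A, -8 for B -> changes
(C) A[0,0] + A[1,1] - A[0,1]: 4 for A, 26 for B -> changes
(D) A[0,0] + A[1,1]: 1 for A, 1 for B -> unchanged

Only (D) A[0,0] + A[1,1] = 1 survives (and it does so for every P, not just this one), so it is the invariant.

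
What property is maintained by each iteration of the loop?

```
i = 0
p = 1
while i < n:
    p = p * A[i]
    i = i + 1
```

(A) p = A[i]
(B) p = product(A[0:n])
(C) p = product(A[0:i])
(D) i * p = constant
C

A loop invariant must hold before the first iteration and be re-established by every execution of the body.

(C) p = product(A[0:i]): Initially i = 0 and p = 1 = product of the empty slice A[0:0]. If p = product(A[0:i]) holds at the top of an iteration, the body sets p to product(A[0:i]) * A[i] = product(A[0:i+1]) and then i to i+1, so the property is restored. At exit i = n, giving p = product(A[0:n]).

The other options fail:
(A) p = A[i]: after the first iteration p = A[0] but i = 1; in general p is a product of several elements, not a single one.
(B) p = product(A[0:n]): false before the loop (p = 1, not the full product) -- it only becomes true at exit.
(D) i * p = constant: initially i * p = 0, but after one iteration it is 1 * A[0], which is nonzero in general.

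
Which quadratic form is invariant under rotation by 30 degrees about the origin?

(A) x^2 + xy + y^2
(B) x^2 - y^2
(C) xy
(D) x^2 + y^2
D

Rotation by 30 degrees sends (x, y) to (sqrt(3)x/2 - y/2, x/2 + sqrt(3)y/2).
Substitute the transformed coordinates into each option and compare with the original:
(A) x^2 + xy + y^2  ->  (sqrt(3)x/2 - y/2)^2 + (sqrt(3)x/2 - y/2)(x/2 + sqrt(3)y/2) + (x/2 + sqrt(3)y/2)^2 = sqrt(3)x^2/4 + x^2 + xy/2 - sqrt(3)y^2/4 + y^2   [differs from x^2 + xy + y^2: not invariant]
(B) x^2 - y^2  ->  (sqrt(3)x/2 - y/2)^2 - (x/2 + sqrt(3)y/2)^2 = x^2/2 - sqrt(3)xy - y^2/2   [differs from x^2 - y^2: not invariant]
(C) xy  ->  (sqrt(3)x/2 - y/2)(x/2 + sqrt(3)y/2) = sqrt(3)x^2/4 + xy/2 - sqrt(3)y^2/4   [differs from xy: not invariant]
(D) x^2 + y^2  ->  (sqrt(3)x/2 - y/2)^2 + (x/2 + sqrt(3)y/2)^2 = x^2 + y^2   [equals x^2 + y^2: invariant]

Only option (D), x^2 + y^2, is unchanged by the transformation.
x^2 + y^2 is the squared distance from the origin, which rotations preserve.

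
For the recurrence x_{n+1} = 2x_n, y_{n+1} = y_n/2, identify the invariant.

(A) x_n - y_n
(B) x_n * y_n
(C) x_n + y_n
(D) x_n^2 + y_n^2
B

For the recurrence x_{n+1} = 2x_n, y_{n+1} = y_n/2:

x_{n+1} * y_{n+1} = (2x_n) * (y_n/2) = x_n * y_n
The product is conserved.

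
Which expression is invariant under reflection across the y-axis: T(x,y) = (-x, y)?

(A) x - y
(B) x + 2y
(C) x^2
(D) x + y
C

The map is reflection across the y-axis: T(x,y) = (-x, y).
Substitute the transformed coordinates into each option and compare with the original:
(A) x - y  ->  (-x) - (y) = -x - y   [differs from x - y: not invariant]
(B) x + 2y  ->  (-x) + 2(y) = -x + 2y   [differs from x + 2y: not invariant]
(C) x^2  ->  (-x)^2 = x^2   [equals x^2: invariant]
(D) x + y  ->  (-x) + (y) = -x + y   [differs from x + y: not invariant]

Only option (C), x^2, is unchanged by the transformation.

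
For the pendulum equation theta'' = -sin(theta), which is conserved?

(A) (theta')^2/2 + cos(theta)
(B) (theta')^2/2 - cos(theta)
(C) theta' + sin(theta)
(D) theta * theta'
B

A first integral I satisfies dI/dt = 0 along every solution. Differentiate each option and use the equation of motion:
(A) d/dt[(theta')^2/2 + cos(theta)] = theta' theta'' - sin(theta) theta' = -2 theta' sin(theta), not identically 0
(B) d/dt[(theta')^2/2 - cos(theta)] = theta' theta'' + sin(theta) theta' = theta'(-sin(theta)) + theta' sin(theta) = 0
(C) d/dt[theta' + sin(theta)] = theta'' + cos(theta) theta' = -sin(theta) + theta' cos(theta), not identically 0
(D) d/dt[theta * theta'] = (theta')^2 + theta theta'' = (theta')^2 - theta sin(theta), not identically 0

Only (B) has zero time-derivative. This is the total energy: kinetic (theta')^2/2 plus potential -cos(theta).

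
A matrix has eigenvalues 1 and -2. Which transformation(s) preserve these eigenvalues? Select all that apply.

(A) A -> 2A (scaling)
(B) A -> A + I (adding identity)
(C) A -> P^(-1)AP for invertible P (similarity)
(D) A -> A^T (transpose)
C and D

Eigenvalues are preserved by:
1. Similarity transformations: A -> P^(-1)AP (same characteristic polynomial)
2. Transpose: A^T has the same eigenvalues as A

Eigenvalues are NOT preserved by:
- Adding identity: eigenvalues become 1+1, -2+1
- Scaling: eigenvalues become 2, -4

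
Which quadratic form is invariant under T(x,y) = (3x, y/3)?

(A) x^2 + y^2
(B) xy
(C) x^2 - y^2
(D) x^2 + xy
B

T multiplies x by 3 and divides y by 3.
Substitute the transformed coordinates into each option and compare with the original:
(A) x^2 + y^2  ->  (3x)^2 + (y/3)^2 = 9x^2 + y^2/9   [differs from x^2 + y^2: not invariant]
(B) xy  ->  (3x)(y/3) = xy   [equals xy: invariant]
(C) x^2 - y^2  ->  (3x)^2 - (y/3)^2 = 9x^2 - y^2/9   [differs from x^2 - y^2: not invariant]
(D) x^2 + xy  ->  (3x)^2 + (3x)(y/3) = 9x^2 + xy   [differs from x^2 + xy: not invariant]

Only option (B), xy, is unchanged by the transformation.
The factors 3 and 1/3 cancel only in the pure product xy.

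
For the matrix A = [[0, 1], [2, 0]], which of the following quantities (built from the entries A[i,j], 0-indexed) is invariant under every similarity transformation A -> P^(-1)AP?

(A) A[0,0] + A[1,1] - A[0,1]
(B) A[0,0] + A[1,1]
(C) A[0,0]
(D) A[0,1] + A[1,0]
B

A[0,0] + A[1,1] is the trace of A. By the cyclic property of the trace, tr(P^(-1)AP) = tr(APP^(-1)) = tr(A), so it is the same for every matrix similar to A.

The other combinations are not similarity invariants. For example, take P = [[1, -1], [0, 1]] (det P = 1), so P^(-1) = [[1, 1], [0, 1]] and
B = P^(-1)AP = [[2, -1], [2, -2]].
Evaluating each option on A and on B:
(A) A[0,0] + A[1,1] - A[0,1]: -1 for A, 1 for B -> changes
(B) A[0,0] + A[1,1]: 0 for A, 0 for B -> unchanged
(C) A[0,0]: 0 for A, 2 for B -> changes
(D) A[0,1] + A[1,0]: 3 for A, 1 for B -> changes

Only (B) A[0,0] + A[1,1] = 0 survives (and it does so for every P, not just this one), so it is the invariant.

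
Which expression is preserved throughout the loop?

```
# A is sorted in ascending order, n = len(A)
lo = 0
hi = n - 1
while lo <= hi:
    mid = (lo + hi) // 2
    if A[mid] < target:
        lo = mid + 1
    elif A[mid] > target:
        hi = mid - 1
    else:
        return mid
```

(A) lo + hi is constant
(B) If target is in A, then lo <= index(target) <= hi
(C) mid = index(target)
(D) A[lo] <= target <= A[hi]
B

A loop invariant must hold before the first iteration and be re-established by every execution of the body.

(B) If target is in A, then lo <= index(target) <= hi: Before the loop [lo, hi] = [0, n-1] covers every index. When A[mid] < target, sortedness puts target strictly to the right of mid, so setting lo = mid + 1 keeps index(target) in [lo, hi]; symmetrically for hi = mid - 1. Hence 'if target is in A then lo <= index(target) <= hi' holds after every iteration, and when lo > hi it proves target is absent.

The other options fail:
(A) lo + hi is constant: each iteration moves exactly one of lo, hi, so lo + hi changes (e.g. 0 + (n-1) becomes (mid+1) + (n-1)).
(C) mid = index(target): mid is just the current probe; it equals index(target) only on the iteration that returns.
(D) A[lo] <= target <= A[hi]: fails when target is not in A (e.g. target < A[0] already violates it before the loop), so it is not maintained in general.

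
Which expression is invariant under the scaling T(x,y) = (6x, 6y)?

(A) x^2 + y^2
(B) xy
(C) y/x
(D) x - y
C

Under the uniform scaling T(x,y) = (6x, 6y):
Substitute the transformed coordinates into each option and compare with the original:
(A) x^2 + y^2  ->  (6x)^2 + (6y)^2 = 36x^2 + 36y^2   [differs from x^2 + y^2: not invariant]
(B) xy  ->  (6x)(6y) = 36xy   [differs from xy: not invariant]
(C) y/x  ->  (6y)/(6x) = y/x   [equals y/x: invariant]
(D) x - y  ->  (6x) - (6y) = 6x - 6y   [differs from x - y: not invariant]

Only option (C), y/x, is unchanged by the transformation.
The common factor 6 cancels in a ratio of coordinates, while sums, products and sums of squares pick up factors of 6 or 36.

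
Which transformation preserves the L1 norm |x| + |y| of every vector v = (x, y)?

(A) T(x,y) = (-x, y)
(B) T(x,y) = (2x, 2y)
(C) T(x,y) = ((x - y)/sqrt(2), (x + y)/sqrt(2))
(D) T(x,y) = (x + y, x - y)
A

A transformation preserves a norm if ||T(v)|| = ||v|| for every v; a single vector where the norm changes rules an option out.

(A) T(x,y) = (-x, y): preserves the norm -- it only permutes the coordinates and/or flips signs, which leaves |x| + |y| unchanged.
(B) T(x,y) = (2x, 2y): v = (1, 0) has norm |1| + |0| = 1, but T(v) = (2, 0) has norm 2 -- not preserved.
(C) T(x,y) = ((x - y)/sqrt(2), (x + y)/sqrt(2)): v = (1, 0) has norm |1| + |0| = 1, but T(v) = (sqrt(2)/2, sqrt(2)/2) has norm sqrt(2) -- not preserved.
(D) T(x,y) = (x + y, x - y): v = (1, 0) has norm |1| + |0| = 1, but T(v) = (1, 1) has norm 2 -- not preserved.

Therefore the answer is (A).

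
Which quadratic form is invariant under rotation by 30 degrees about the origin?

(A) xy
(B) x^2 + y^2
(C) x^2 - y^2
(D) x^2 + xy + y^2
B

Rotation by 30 degrees sends (x, y) to (sqrt(3)x/2 - y/2, x/2 + sqrt(3)y/2).
Substitute the transformed coordinates into each option and compare with the original:
(A) xy  ->  (sqrt(3)x/2 - y/2)(x/2 + sqrt(3)y/2) = sqrt(3)x^2/4 + xy/2 - sqrt(3)y^2/4   [differs from xy: not invariant]
(B) x^2 + y^2  ->  (sqrt(3)x/2 - y/2)^2 + (x/2 + sqrt(3)y/2)^2 = x^2 + y^2   [equals x^2 + y^2: invariant]
(C) x^2 - y^2  ->  (sqrt(3)x/2 - y/2)^2 - (x/2 + sqrt(3)y/2)^2 = x^2/2 - sqrt(3)xy - y^2/2   [differs from x^2 - y^2: not invariant]
(D) x^2 + xy + y^2  ->  (sqrt(3)x/2 - y/2)^2 + (sqrt(3)x/2 - y/2)(x/2 + sqrt(3)y/2) + (x/2 + sqrt(3)y/2)^2 = sqrt(3)x^2/4 + x^2 + xy/2 - sqrt(3)y^2/4 + y^2   [differs from x^2 + xy + y^2: not invariant]

Only option (B), x^2 + y^2, is unchanged by the transformation.
x^2 + y^2 is the squared distance from the origin, which rotations preserve.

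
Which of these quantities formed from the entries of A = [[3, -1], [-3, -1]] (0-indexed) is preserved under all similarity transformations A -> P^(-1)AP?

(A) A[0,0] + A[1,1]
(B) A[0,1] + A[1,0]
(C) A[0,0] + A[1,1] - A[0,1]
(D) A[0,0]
A

A[0,0] + A[1,1] is the trace of A. By the cyclic property of the trace, tr(P^(-1)AP) = tr(APP^(-1)) = tr(A), so it is the same for every matrix similar to A.

The other combinations are not similarity invariants. For example, take P = [[1, 1], [0, 1]] (det P = 1), so P^(-1) = [[1, -1], [0, 1]] and
B = P^(-1)AP = [[6, 6], [-3, -4]].
Evaluating each option on A and on B:
(A) A[0,0] + A[1,1]: 2 for A, 2 for B -> unchanged
(B) A[0,1] + A[1,0]: -4 for A, 3 for B -> changes
(C) A[0,0] + A[1,1] - A[0,1]: 3 for A, -4 for B -> changes
(D) A[0,0]: 3 for A, 6 for B -> changes

Only (A) A[0,0] + A[1,1] = 2 survives (and it does so for every P, not just this one), so it is the invariant.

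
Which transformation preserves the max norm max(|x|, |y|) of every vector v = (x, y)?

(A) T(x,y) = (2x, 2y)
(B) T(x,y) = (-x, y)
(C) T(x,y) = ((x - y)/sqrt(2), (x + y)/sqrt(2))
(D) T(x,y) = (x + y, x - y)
B

A transformation preserves a norm if ||T(v)|| = ||v|| for every v; a single vector where the norm changes rules an option out.

(A) T(x,y) = (2x, 2y): v = (1, 0) has norm max(|1|, |0|) = 1, but T(v) = (2, 0) has norm 2 -- not preserved.
(B) T(x,y) = (-x, y): preserves the norm -- it only permutes the coordinates and/or flips signs, which leaves max(|x|, |y|) unchanged.
(C) T(x,y) = ((x - y)/sqrt(2), (x + y)/sqrt(2)): v = (1, 0) has norm max(|1|, |0|) = 1, but T(v) = (sqrt(2)/2, sqrt(2)/2) has norm sqrt(2)/2 -- not preserved.
(D) T(x,y) = (x + y, x - y): v = (1, 1) has norm max(|1|, |1|) = 1, but T(v) = (2, 0) has norm 2 -- not preserved.

Therefore the answer is (B).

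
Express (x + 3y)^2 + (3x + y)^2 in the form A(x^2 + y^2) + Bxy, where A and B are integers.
10(x^2 + y^2) + 12xy

Expanding: (x + 3y)^2 = x^2 + 6xy + 9y^2
(3x + y)^2 = 9x^2 + 6xy + y^2
Sum = (1+9)(x^2+y^2) + 12xy = 10(x^2 + y^2) + 12xy
This is symmetric in x and y.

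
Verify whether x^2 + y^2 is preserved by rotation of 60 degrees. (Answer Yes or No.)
Yes

Applying rotation by 60 degrees: x' = x*cos(60 degrees) - y*sin(60 degrees) = x/2 - sqrt(3)y/2, y' = x*sin(60 degrees) + y*cos(60 degrees) = sqrt(3)x/2 + y/2

Substituting into x^2 + y^2:
(x/2 - sqrt(3)y/2)^2 + (sqrt(3)x/2 + y/2)^2
= x^2 + y^2

This equals the original expression x^2 + y^2, so it IS invariant.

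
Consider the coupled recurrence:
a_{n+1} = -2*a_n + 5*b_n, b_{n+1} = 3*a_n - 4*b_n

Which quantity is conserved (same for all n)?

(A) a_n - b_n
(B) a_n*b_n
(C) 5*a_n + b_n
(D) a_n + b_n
D

Replace a_n by a_{n+1} = -2*a_n + 5*b_n and b_n by b_{n+1} = 3*a_n - 4*b_n in each option and simplify:
(A) a_n - b_n  ->  (-2*a_n + 5*b_n) - (3*a_n - 4*b_n) = -5*a_n + 9*b_n   [not conserved]
(B) a_n*b_n  ->  (-2*a_n + 5*b_n)*(3*a_n - 4*b_n) = -6*a_n^2 + 23*a_n*b_n - 20*b_n^2   [not conserved]
(C) 5*a_n + b_n  ->  5*(-2*a_n + 5*b_n) + (3*a_n - 4*b_n) = -7*a_n + 21*b_n   [not conserved]
(D) a_n + b_n  ->  (-2*a_n + 5*b_n) + (3*a_n - 4*b_n) = a_n + b_n   [conserved]

Only (D) a_n + b_n returns to itself after one step, so it is the conserved quantity.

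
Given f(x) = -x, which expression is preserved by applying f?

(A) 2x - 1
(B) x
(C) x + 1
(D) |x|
D

For f(x) = -x:
Applying f replaces x by -x. Since |-x| = |x|, the absolute value is unchanged by f, whereas x -> -x, 2x - 1 -> -2x - 1 and x + 1 -> -x + 1 all change.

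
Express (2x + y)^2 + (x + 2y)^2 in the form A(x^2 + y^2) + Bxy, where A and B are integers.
5(x^2 + y^2) + 8xy

Expanding: (2x + y)^2 = 4x^2 + 4xy + y^2
(x + 2y)^2 = x^2 + 4xy + 4y^2
Sum = (4+1)(x^2+y^2) + 8xy = 5(x^2 + y^2) + 8xy
This is symmetric in x and y.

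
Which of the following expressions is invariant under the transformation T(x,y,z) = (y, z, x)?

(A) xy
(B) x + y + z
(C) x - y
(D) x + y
B

Apply T(x,y,z) = (y, z, x) to each option, i.e. replace (x, y, z) by the transformed coordinates.
Substitute the transformed coordinates into each option and compare with the original:
(A) xy  ->  (y)(z) = yz   [differs from xy: not invariant]
(B) x + y + z  ->  (y) + (z) + (x) = x + y + z   [equals x + y + z: invariant]
(C) x - y  ->  (y) - (z) = y - z   [differs from x - y: not invariant]
(D) x + y  ->  (y) + (z) = y + z   [differs from x + y: not invariant]

Only option (B), x + y + z, is unchanged by the transformation.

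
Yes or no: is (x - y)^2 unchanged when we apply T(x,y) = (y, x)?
Yes

Substitute T(x,y) = (y, x) into the expression and compare with the original.

Original: (x - y)^2
After applying T: ((y) - (x))^2 = x^2 - 2xy + y^2

This is identical to the original (x - y)^2, so the expression is invariant.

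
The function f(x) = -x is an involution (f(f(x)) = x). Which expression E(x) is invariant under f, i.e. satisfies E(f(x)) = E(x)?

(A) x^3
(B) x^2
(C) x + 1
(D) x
B

Replace x by f(x) = -x in each option and simplify. As a quick numerical cross-check, also compare E(3) with E(f(3)) = E(-3).

(A) x^3  ->  (-x)^3 = -x^3; check: E(3) = 27 but E(-3) = -27.   [not invariant]
(B) x^2  ->  (-x)^2, which simplifies back to x^2; check: E(3) = 9, E(-3) = 9.   [invariant]
(C) x + 1  ->  (-x) + 1 = 1 - x; check: E(3) = 4 but E(-3) = -2.   [not invariant]
(D) x  ->  (-x) = -x; check: E(3) = 3 but E(-3) = -3.   [not invariant]

Only (B) is unchanged. E is symmetric under swapping x with f(x) = -x, which is exactly what an involution does.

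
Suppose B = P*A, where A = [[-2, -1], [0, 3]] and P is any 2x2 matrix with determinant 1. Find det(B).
-6

By the multiplicative property of determinants, det(B) = det(P*A) = det(P) * det(A) = det(A),
so the determinant is invariant under multiplication by any determinant-1 matrix; we just need det(A).

det(A) = (-2)(3) - (-1)(0) = -6 - 0 = -6

Therefore det(B) = 1 * (-6) = -6.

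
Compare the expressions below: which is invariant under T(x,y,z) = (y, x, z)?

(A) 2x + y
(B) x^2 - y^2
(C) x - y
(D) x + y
D

Apply T(x,y,z) = (y, x, z) to each option, i.e. replace (x, y, z) by the transformed coordinates.
Substitute the transformed coordinates into each option and compare with the original:
(A) 2x + y  ->  2(y) + (x) = x + 2y   [differs from 2x + y: not invariant]
(B) x^2 - y^2  ->  (y)^2 - (x)^2 = -x^2 + y^2   [differs from x^2 - y^2: not invariant]
(C) x - y  ->  (y) - (x) = -x + y   [differs from x - y: not invariant]
(D) x + y  ->  (y) + (x) = x + y   [equals x + y: invariant]

Only option (D), x + y, is unchanged by the transformation.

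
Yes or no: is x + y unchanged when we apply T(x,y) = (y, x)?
Yes

Substitute T(x,y) = (y, x) into the expression and compare with the original.

Original: x + y
After applying T: (y) + (x) = x + y

This is identical to the original x + y, so the expression is invariant.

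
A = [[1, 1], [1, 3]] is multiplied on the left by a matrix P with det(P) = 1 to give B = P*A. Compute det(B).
2

By the multiplicative property of determinants, det(B) = det(P*A) = det(P) * det(A) = det(A),
so the determinant is invariant under multiplication by any determinant-1 matrix; we just need det(A).

det(A) = (1)(3) - (1)(1) = 3 - 1 = 2

Therefore det(B) = 1 * 2 = 2.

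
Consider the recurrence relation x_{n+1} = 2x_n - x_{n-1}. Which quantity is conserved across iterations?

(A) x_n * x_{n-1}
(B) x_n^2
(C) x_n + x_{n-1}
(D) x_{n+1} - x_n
D

For the recurrence x_{n+1} = 2x_n - x_{n-1}:

If x_{n+1} = 2x_n - x_{n-1}, then:
x_{n+1} - x_n = x_n - x_{n-1}
The first difference is constant throughout the sequence.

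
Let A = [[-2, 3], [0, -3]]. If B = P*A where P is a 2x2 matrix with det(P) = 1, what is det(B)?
6

By the multiplicative property of determinants, det(B) = det(P*A) = det(P) * det(A) = det(A),
so the determinant is invariant under multiplication by any determinant-1 matrix; we just need det(A).

det(A) = (-2)(-3) - (3)(0) = 6 - 0 = 6

Therefore det(B) = 1 * 6 = 6.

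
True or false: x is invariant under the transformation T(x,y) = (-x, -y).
False

Substitute T(x,y) = (-x, -y) into the expression and compare with the original.

Original: x
After applying T: (-x) = -x

This differs from the original x (difference: -2x), so the expression is NOT invariant.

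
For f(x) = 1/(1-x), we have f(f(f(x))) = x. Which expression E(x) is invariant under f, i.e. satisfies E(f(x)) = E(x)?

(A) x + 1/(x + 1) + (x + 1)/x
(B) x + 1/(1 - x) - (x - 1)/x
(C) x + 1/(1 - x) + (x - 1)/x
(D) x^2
C

Replace x by f(x) = 1/(1 - x) in each option and simplify. As a quick numerical cross-check, also compare E(3) with E(f(3)) = E(-1/2).

(A) x + 1/(x + 1) + (x + 1)/x  ->  (1/(1 - x)) + 1/((1/(1 - x)) + 1) + ((1/(1 - x)) + 1)/(1/(1 - x)) = (-x^3 + 6x^2 - 11x + 7)/(x^2 - 3x + 2); check: E(3) = 55/12 but E(-1/2) = 1/2.   [not invariant]
(B) x + 1/(1 - x) - (x - 1)/x  ->  (1/(1 - x)) + 1/(1 - (1/(1 - x))) - ((1/(1 - x)) - 1)/(1/(1 - x)) = (x^2(1 - x) - x + (x - 1)^2)/(x(x - 1)); check: E(3) = 11/6 but E(-1/2) = -17/6.   [not invariant]
(C) x + 1/(1 - x) + (x - 1)/x  ->  (1/(1 - x)) + 1/(1 - (1/(1 - x))) + ((1/(1 - x)) - 1)/(1/(1 - x)), which simplifies back to x + 1/(1 - x) + (x - 1)/x; check: E(3) = 19/6, E(-1/2) = 19/6.   [invariant]
(D) x^2  ->  (1/(1 - x))^2 = (x - 1)^(-2); check: E(3) = 9 but E(-1/2) = 1/4.   [not invariant]

Only (C) is unchanged. Indeed f(f(x)) = 1/(1 - 1/(1-x)) = (1-x)/(-x) = (x-1)/x, so E(x) = x + f(x) + f(f(x)) is the sum over the whole 3-cycle; applying f just permutes the three terms cyclically (x -> f(x) -> f(f(x)) -> x), leaving the sum unchanged.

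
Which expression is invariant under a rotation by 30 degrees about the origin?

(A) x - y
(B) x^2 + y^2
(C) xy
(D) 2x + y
B

A rotation by 30 degrees sends (x, y) to (sqrt(3)x/2 - y/2, x/2 + sqrt(3)y/2).
Substitute the transformed coordinates into each option and compare with the original:
(A) x - y  ->  (sqrt(3)x/2 - y/2) - (x/2 + sqrt(3)y/2) = -x/2 + sqrt(3)x/2 - sqrt(3)y/2 - y/2   [differs from x - y: not invariant]
(B) x^2 + y^2  ->  (sqrt(3)x/2 - y/2)^2 + (x/2 + sqrt(3)y/2)^2 = x^2 + y^2   [equals x^2 + y^2: invariant]
(C) xy  ->  (sqrt(3)x/2 - y/2)(x/2 + sqrt(3)y/2) = sqrt(3)x^2/4 + xy/2 - sqrt(3)y^2/4   [differs from xy: not invariant]
(D) 2x + y  ->  2(sqrt(3)x/2 - y/2) + (x/2 + sqrt(3)y/2) = x/2 + sqrt(3)x - y + sqrt(3)y/2   [differs from 2x + y: not invariant]

Only option (B), x^2 + y^2, is unchanged by the transformation.
Geometrically, x^2 + y^2 is the squared distance from the origin, which every rotation about the origin preserves.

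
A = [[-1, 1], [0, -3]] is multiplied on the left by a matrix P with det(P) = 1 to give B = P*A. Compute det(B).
3

By the multiplicative property of determinants, det(B) = det(P*A) = det(P) * det(A) = det(A),
so the determinant is invariant under multiplication by any determinant-1 matrix; we just need det(A).

det(A) = (-1)(-3) - (1)(0) = 3 - 0 = 3

Therefore det(B) = 1 * 3 = 3.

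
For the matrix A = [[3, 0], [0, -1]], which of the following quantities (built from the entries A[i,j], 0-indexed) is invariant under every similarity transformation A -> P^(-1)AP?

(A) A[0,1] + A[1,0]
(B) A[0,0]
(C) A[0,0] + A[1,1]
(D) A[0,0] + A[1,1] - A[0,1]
C

A[0,0] + A[1,1] is the trace of A. By the cyclic property of the trace, tr(P^(-1)AP) = tr(APP^(-1)) = tr(A), so it is the same for every matrix similar to A.

The other combinations are not similarity invariants. For example, take P = [[2, 1], [1, 1]] (det P = 1), so P^(-1) = [[1, -1], [-1, 2]] and
B = P^(-1)AP = [[7, 4], [-8, -5]].
Evaluating each option on A and on B:
(A) A[0,1] + A[1,0]: 0 for A, -4 for B -> changes
(B) A[0,0]: 3 for A, 7 for B -> changes
(C) A[0,0] + A[1,1]: 2 for A, 2 for B -> unchanged
(D) A[0,0] + A[1,1] - A[0,1]: 2 for A, -2 for B -> changes

Only (C) A[0,0] + A[1,1] = 2 survives (and it does so for every P, not just this one), so it is the invariant.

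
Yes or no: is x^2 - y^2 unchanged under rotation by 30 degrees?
No

Applying rotation by 30 degrees: x' = x*cos(30 degrees) - y*sin(30 degrees) = sqrt(3)x/2 - y/2, y' = x*sin(30 degrees) + y*cos(30 degrees) = x/2 + sqrt(3)y/2

Substituting into x^2 - y^2:
(sqrt(3)x/2 - y/2)^2 - (x/2 + sqrt(3)y/2)^2
= x^2/2 - sqrt(3)xy - y^2/2

This differs from the original expression x^2 - y^2, so it is NOT invariant.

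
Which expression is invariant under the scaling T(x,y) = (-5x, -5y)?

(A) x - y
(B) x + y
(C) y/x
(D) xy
C

Under the uniform scaling T(x,y) = (-5x, -5y):
Substitute the transformed coordinates into each option and compare with the original:
(A) x - y  ->  (-5x) - (-5y) = -5x + 5y   [differs from x - y: not invariant]
(B) x + y  ->  (-5x) + (-5y) = -5x - 5y   [differs from x + y: not invariant]
(C) y/x  ->  (-5y)/(-5x) = y/x   [equals y/x: invariant]
(D) xy  ->  (-5x)(-5y) = 25xy   [differs from xy: not invariant]

Only option (C), y/x, is unchanged by the transformation.
The common factor -5 cancels in a ratio of coordinates, while sums, products and sums of squares pick up factors of -5 or 25.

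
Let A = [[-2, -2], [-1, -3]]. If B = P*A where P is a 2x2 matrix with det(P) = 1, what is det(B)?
4

By the multiplicative property of determinants, det(B) = det(P*A) = det(P) * det(A) = det(A),
so the determinant is invariant under multiplication by any determinant-1 matrix; we just need det(A).

det(A) = (-2)(-3) - (-2)(-1) = 6 - 2 = 4

Therefore det(B) = 1 * 4 = 4.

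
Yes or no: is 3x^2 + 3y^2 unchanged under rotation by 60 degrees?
Yes

Applying rotation by 60 degrees: x' = x*cos(60 degrees) - y*sin(60 degrees) = x/2 - sqrt(3)y/2, y' = x*sin(60 degrees) + y*cos(60 degrees) = sqrt(3)x/2 + y/2

Substituting into 3x^2 + 3y^2:
3(x/2 - sqrt(3)y/2)^2 + 3(sqrt(3)x/2 + y/2)^2
= 3x^2 + 3y^2

This equals the original expression 3x^2 + 3y^2, so it IS invariant.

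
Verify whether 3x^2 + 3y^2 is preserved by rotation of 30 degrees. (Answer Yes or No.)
Yes

Applying rotation by 30 degrees: x' = x*cos(30 degrees) - y*sin(30 degrees) = sqrt(3)x/2 - y/2, y' = x*sin(30 degrees) + y*cos(30 degrees) = x/2 + sqrt(3)y/2

Substituting into 3x^2 + 3y^2:
3(sqrt(3)x/2 - y/2)^2 + 3(x/2 + sqrt(3)y/2)^2
= 3x^2 + 3y^2

This equals the original expression 3x^2 + 3y^2, so it IS invariant.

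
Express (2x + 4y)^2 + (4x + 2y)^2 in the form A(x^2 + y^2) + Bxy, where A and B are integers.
20(x^2 + y^2) + 32xy

Expanding: (2x + 4y)^2 = 4x^2 + 16xy + 16y^2
(4x + 2y)^2 = 16x^2 + 16xy + 4y^2
Sum = (4+16)(x^2+y^2) + 32xy = 20(x^2 + y^2) + 32xy
This is symmetric in x and y.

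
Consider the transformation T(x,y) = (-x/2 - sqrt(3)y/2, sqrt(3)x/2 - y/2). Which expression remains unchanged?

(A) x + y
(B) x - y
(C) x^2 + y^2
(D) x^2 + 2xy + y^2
C

An expression E(x,y) is invariant under T if E(T(x,y)) = E(x,y). Here T(x,y) = (-x/2 - sqrt(3)y/2, sqrt(3)x/2 - y/2).
Substitute the transformed coordinates into each option and compare with the original:
(A) x + y  ->  (-x/2 - sqrt(3)y/2) + (sqrt(3)x/2 - y/2) = -x/2 + sqrt(3)x/2 - sqrt(3)y/2 - y/2   [differs from x + y: not invariant]
(B) x - y  ->  (-x/2 - sqrt(3)y/2) - (sqrt(3)x/2 - y/2) = -sqrt(3)x/2 - x/2 - sqrt(3)y/2 + y/2   [differs from x - y: not invariant]
(C) x^2 + y^2  ->  (-x/2 - sqrt(3)y/2)^2 + (sqrt(3)x/2 - y/2)^2 = x^2 + y^2   [equals x^2 + y^2: invariant]
(D) x^2 + 2xy + y^2  ->  (-x/2 - sqrt(3)y/2)^2 + 2(-x/2 - sqrt(3)y/2)(sqrt(3)x/2 - y/2) + (sqrt(3)x/2 - y/2)^2 = -sqrt(3)x^2/2 + x^2 - xy + sqrt(3)y^2/2 + y^2   [differs from x^2 + 2xy + y^2: not invariant]

Only option (C), x^2 + y^2, is unchanged by the transformation.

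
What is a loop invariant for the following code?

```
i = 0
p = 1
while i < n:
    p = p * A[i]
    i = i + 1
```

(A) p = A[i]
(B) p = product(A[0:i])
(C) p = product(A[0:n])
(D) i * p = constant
B

A loop invariant must hold before the first iteration and be re-established by every execution of the body.

(B) p = product(A[0:i]): Initially i = 0 and p = 1 = product of the empty slice A[0:0]. If p = product(A[0:i]) holds at the top of an iteration, the body sets p to product(A[0:i]) * A[i] = product(A[0:i+1]) and then i to i+1, so the property is restored. At exit i = n, giving p = product(A[0:n]).

The other options fail:
(A) p = A[i]: after the first iteration p = A[0] but i = 1; in general p is a product of several elements, not a single one.
(C) p = product(A[0:n]): false before the loop (p = 1, not the full product) -- it only becomes true at exit.
(D) i * p = constant: initially i * p = 0, but after one iteration it is 1 * A[0], which is nonzero in general.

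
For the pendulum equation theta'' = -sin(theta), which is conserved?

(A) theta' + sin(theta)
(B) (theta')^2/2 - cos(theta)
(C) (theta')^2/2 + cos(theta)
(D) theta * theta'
B

A first integral I satisfies dI/dt = 0 along every solution. Differentiate each option and use the equation of motion:
(A) d/dt[theta' + sin(theta)] = theta'' + cos(theta) theta' = -sin(theta) + theta' cos(theta), not identically 0
(B) d/dt[(theta')^2/2 - cos(theta)] = theta' theta'' + sin(theta) theta' = theta'(-sin(theta)) + theta' sin(theta) = 0
(C) d/dt[(theta')^2/2 + cos(theta)] = theta' theta'' - sin(theta) theta' = -2 theta' sin(theta), not identically 0
(D) d/dt[theta * theta'] = (theta')^2 + theta theta'' = (theta')^2 - theta sin(theta), not identically 0

Only (B) has zero time-derivative. This is the total energy: kinetic (theta')^2/2 plus potential -cos(theta).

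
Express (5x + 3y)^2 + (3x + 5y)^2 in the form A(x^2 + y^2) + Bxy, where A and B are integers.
34(x^2 + y^2) + 60xy

Expanding: (5x + 3y)^2 = 25x^2 + 30xy + 9y^2
(3x + 5y)^2 = 9x^2 + 30xy + 25y^2
Sum = (25+9)(x^2+y^2) + 60xy = 34(x^2 + y^2) + 60xy
This is symmetric in x and y.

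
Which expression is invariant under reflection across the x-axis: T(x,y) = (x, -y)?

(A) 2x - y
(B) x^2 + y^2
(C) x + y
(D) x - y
B

The map is reflection across the x-axis: T(x,y) = (x, -y).
Substitute the transformed coordinates into each option and compare with the original:
(A) 2x - y  ->  2(x) - (-y) = 2x + y   [differs from 2x - y: not invariant]
(B) x^2 + y^2  ->  (x)^2 + (-y)^2 = x^2 + y^2   [equals x^2 + y^2: invariant]
(C) x + y  ->  (x) + (-y) = x - y   [differs from x + y: not invariant]
(D) x - y  ->  (x) - (-y) = x + y   [differs from x - y: not invariant]

Only option (B), x^2 + y^2, is unchanged by the transformation.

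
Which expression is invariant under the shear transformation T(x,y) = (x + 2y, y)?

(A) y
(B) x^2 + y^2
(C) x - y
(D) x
A

Under the shear T(x,y) = (x + 2y, y):
Substitute the transformed coordinates into each option and compare with the original:
(A) y  ->  (y) = y   [equals y: invariant]
(B) x^2 + y^2  ->  (x + 2y)^2 + (y)^2 = x^2 + 4xy + 5y^2   [differs from x^2 + y^2: not invariant]
(C) x - y  ->  (x + 2y) - (y) = x + y   [differs from x - y: not invariant]
(D) x  ->  (x + 2y) = x + 2y   [differs from x: not invariant]

Only option (A), y, is unchanged by the transformation.
A horizontal shear moves points parallel to the x-axis, so the y-coordinate (and any function of y alone) is unchanged.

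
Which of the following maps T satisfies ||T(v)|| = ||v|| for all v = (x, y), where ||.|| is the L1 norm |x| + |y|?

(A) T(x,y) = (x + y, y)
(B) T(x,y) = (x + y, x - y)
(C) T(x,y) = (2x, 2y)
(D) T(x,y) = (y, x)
D

A transformation preserves a norm if ||T(v)|| = ||v|| for every v; a single vector where the norm changes rules an option out.

(A) T(x,y) = (x + y, y): v = (0, 1) has norm |0| + |1| = 1, but T(v) = (1, 1) has norm 2 -- not preserved.
(B) T(x,y) = (x + y, x - y): v = (1, 0) has norm |1| + |0| = 1, but T(v) = (1, 1) has norm 2 -- not preserved.
(C) T(x,y) = (2x, 2y): v = (1, 0) has norm |1| + |0| = 1, but T(v) = (2, 0) has norm 2 -- not preserved.
(D) T(x,y) = (y, x): preserves the norm -- it only permutes the coordinates and/or flips signs, which leaves |x| + |y| unchanged.

Therefore the answer is (D).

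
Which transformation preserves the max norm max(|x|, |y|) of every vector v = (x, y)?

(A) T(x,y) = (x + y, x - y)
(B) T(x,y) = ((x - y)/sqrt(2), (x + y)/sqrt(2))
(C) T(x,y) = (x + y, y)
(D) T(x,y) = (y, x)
D

A transformation preserves a norm if ||T(v)|| = ||v|| for every v; a single vector where the norm changes rules an option out.

(A) T(x,y) = (x + y, x - y): v = (1, 1) has norm max(|1|, |1|) = 1, but T(v) = (2, 0) has norm 2 -- not preserved.
(B) T(x,y) = ((x - y)/sqrt(2), (x + y)/sqrt(2)): v = (1, 0) has norm max(|1|, |0|) = 1, but T(v) = (sqrt(2)/2, sqrt(2)/2) has norm sqrt(2)/2 -- not preserved.
(C) T(x,y) = (x + y, y): v = (1, 1) has norm max(|1|, |1|) = 1, but T(v) = (2, 1) has norm 2 -- not preserved.
(D) T(x,y) = (y, x): preserves the norm -- it only permutes the coordinates and/or flips signs, which leaves max(|x|, |y|) unchanged.

Therefore the answer is (D).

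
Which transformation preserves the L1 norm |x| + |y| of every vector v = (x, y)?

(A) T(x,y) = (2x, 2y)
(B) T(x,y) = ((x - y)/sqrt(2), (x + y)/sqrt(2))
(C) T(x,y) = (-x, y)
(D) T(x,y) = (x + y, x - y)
C

A transformation preserves a norm if ||T(v)|| = ||v|| for every v; a single vector where the norm changes rules an option out.

(A) T(x,y) = (2x, 2y): v = (1, 0) has norm |1| + |0| = 1, but T(v) = (2, 0) has norm 2 -- not preserved.
(B) T(x,y) = ((x - y)/sqrt(2), (x + y)/sqrt(2)): v = (1, 0) has norm |1| + |0| = 1, but T(v) = (sqrt(2)/2, sqrt(2)/2) has norm sqrt(2) -- not preserved.
(C) T(x,y) = (-x, y): preserves the norm -- it only permutes the coordinates and/or flips signs, which leaves |x| + |y| unchanged.
(D) T(x,y) = (x + y, x - y): v = (1, 0) has norm |1| + |0| = 1, but T(v) = (1, 1) has norm 2 -- not preserved.

Therefore the answer is (C).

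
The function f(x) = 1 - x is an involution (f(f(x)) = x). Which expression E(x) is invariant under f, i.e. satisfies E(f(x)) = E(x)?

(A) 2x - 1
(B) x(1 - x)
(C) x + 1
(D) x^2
B

Replace x by f(x) = 1 - x in each option and simplify. As a quick numerical cross-check, also compare E(3) with E(f(3)) = E(-2).

(A) 2x - 1  ->  2(1 - x) - 1 = 1 - 2x; check: E(3) = 5 but E(-2) = -5.   [not invariant]
(B) x(1 - x)  ->  (1 - x)(1 - (1 - x)), which simplifies back to x(1 - x); check: E(3) = -6, E(-2) = -6.   [invariant]
(C) x + 1  ->  (1 - x) + 1 = 2 - x; check: E(3) = 4 but E(-2) = -1.   [not invariant]
(D) x^2  ->  (1 - x)^2 = (x - 1)^2; check: E(3) = 9 but E(-2) = 4.   [not invariant]

Only (B) is unchanged. E is symmetric under swapping x with f(x) = 1 - x, which is exactly what an involution does.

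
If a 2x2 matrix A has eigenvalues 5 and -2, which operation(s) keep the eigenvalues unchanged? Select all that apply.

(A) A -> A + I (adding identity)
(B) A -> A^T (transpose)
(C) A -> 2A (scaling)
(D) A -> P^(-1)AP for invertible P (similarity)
B and D

Eigenvalues are preserved by:
1. Similarity transformations: A -> P^(-1)AP (same characteristic polynomial)
2. Transpose: A^T has the same eigenvalues as A

Eigenvalues are NOT preserved by:
- Adding identity: eigenvalues become 5+1, -2+1
- Scaling: eigenvalues become 10, -4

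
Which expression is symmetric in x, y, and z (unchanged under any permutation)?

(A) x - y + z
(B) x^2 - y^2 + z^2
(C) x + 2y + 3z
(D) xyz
D

A symmetric expression is unchanged when the variables are permuted; here the transformation to test is the swap (x, y) -> (y, x).
A symmetric expression must survive every permutation; the single swap x <-> y already eliminates the distractors, and the keyed expression is also unchanged by x <-> z and y <-> z (each variable enters it in exactly the same way).
Substitute the transformed coordinates into each option and compare with the original:
(A) x - y + z  ->  (y) - (x) + z = -x + y + z   [differs from x - y + z: not invariant]
(B) x^2 - y^2 + z^2  ->  (y)^2 - (x)^2 + z^2 = -x^2 + y^2 + z^2   [differs from x^2 - y^2 + z^2: not invariant]
(C) x + 2y + 3z  ->  (y) + 2(x) + 3z = 2x + y + 3z   [differs from x + 2y + 3z: not invariant]
(D) xyz  ->  (y)(x)z = xyz   [equals xyz: invariant]

Only option (D), xyz, is unchanged by the transformation.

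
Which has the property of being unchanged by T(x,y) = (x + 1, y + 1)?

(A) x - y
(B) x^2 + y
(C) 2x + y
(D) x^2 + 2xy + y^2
A

An expression E(x,y) is invariant under T if E(T(x,y)) = E(x,y). Here T(x,y) = (x + 1, y + 1).
Substitute the transformed coordinates into each option and compare with the original:
(A) x - y  ->  (x + 1) - (y + 1) = x - y   [equals x - y: invariant]
(B) x^2 + y  ->  (x + 1)^2 + (y + 1) = x^2 + 2x + y + 2   [differs from x^2 + y: not invariant]
(C) 2x + y  ->  2(x + 1) + (y + 1) = 2x + y + 3   [differs from 2x + y: not invariant]
(D) x^2 + 2xy + y^2  ->  (x + 1)^2 + 2(x + 1)(y + 1) + (y + 1)^2 = x^2 + 2xy + 4x + y^2 + 4y + 4   [differs from x^2 + 2xy + y^2: not invariant]

Only option (A), x - y, is unchanged by the transformation.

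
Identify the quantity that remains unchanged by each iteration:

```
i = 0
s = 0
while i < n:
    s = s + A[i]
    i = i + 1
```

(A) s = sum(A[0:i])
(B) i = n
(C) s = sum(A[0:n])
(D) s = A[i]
A

A loop invariant must hold before the first iteration and be re-established by every execution of the body.

(A) s = sum(A[0:i]): Initially i = 0 and s = 0 = sum of the empty slice A[0:0]. If s = sum(A[0:i]) holds at the top of an iteration, the body sets s to sum(A[0:i]) + A[i] = sum(A[0:i+1]) and then i to i+1, so s = sum(A[0:i]) holds again. At exit i = n, giving s = sum(A[0:n]).

The other options fail:
(B) i = n: false initially (i = 0); it is the exit condition, not an invariant.
(C) s = sum(A[0:n]): false before the loop (s = 0, not the full sum) -- it only becomes true at exit.
(D) s = A[i]: after the first iteration s = A[0] but i = 1, so s = A[i] compares s with the wrong element (and fails in general).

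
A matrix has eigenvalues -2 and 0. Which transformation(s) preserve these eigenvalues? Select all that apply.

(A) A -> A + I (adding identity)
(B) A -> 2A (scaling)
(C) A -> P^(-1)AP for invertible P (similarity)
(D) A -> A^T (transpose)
C and D

Eigenvalues are preserved by:
1. Similarity transformations: A -> P^(-1)AP (same characteristic polynomial)
2. Transpose: A^T has the same eigenvalues as A

Eigenvalues are NOT preserved by:
- Adding identity: eigenvalues become -2+1, 0+1
- Scaling: eigenvalues become -4, 0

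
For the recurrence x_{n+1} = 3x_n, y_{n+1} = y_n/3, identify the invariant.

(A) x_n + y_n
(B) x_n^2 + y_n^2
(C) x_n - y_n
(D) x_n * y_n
D

For the recurrence x_{n+1} = 3x_n, y_{n+1} = y_n/3:

x_{n+1} * y_{n+1} = (3x_n) * (y_n/3) = x_n * y_n
The product is conserved.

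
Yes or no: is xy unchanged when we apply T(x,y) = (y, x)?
Yes

Substitute T(x,y) = (y, x) into the expression and compare with the original.

Original: xy
After applying T: (y)(x) = xy

This is identical to the original xy, so the expression is invariant.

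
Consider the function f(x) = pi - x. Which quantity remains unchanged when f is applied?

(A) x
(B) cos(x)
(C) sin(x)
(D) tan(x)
C

For f(x) = pi - x:
sin(pi - x) = sin(x), so sine is invariant under this transformation.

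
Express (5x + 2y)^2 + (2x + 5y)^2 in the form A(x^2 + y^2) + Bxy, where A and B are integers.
29(x^2 + y^2) + 40xy

Expanding: (5x + 2y)^2 = 25x^2 + 20xy + 4y^2
(2x + 5y)^2 = 4x^2 + 20xy + 25y^2
Sum = (25+4)(x^2+y^2) + 40xy = 29(x^2 + y^2) + 40xy
This is symmetric in x and y.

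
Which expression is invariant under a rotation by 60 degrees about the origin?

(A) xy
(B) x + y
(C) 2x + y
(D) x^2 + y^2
D

A rotation by 60 degrees sends (x, y) to (x/2 - sqrt(3)y/2, sqrt(3)x/2 + y/2).
Substitute the transformed coordinates into each option and compare with the original:
(A) xy  ->  (x/2 - sqrt(3)y/2)(sqrt(3)x/2 + y/2) = sqrt(3)x^2/4 - xy/2 - sqrt(3)y^2/4   [differs from xy: not invariant]
(B) x + y  ->  (x/2 - sqrt(3)y/2) + (sqrt(3)x/2 + y/2) = x/2 + sqrt(3)x/2 - sqrt(3)y/2 + y/2   [differs from x + y: not invariant]
(C) 2x + y  ->  2(x/2 - sqrt(3)y/2) + (sqrt(3)x/2 + y/2) = sqrt(3)x/2 + x - sqrt(3)y + y/2   [differs from 2x + y: not invariant]
(D) x^2 + y^2  ->  (x/2 - sqrt(3)y/2)^2 + (sqrt(3)x/2 + y/2)^2 = x^2 + y^2   [equals x^2 + y^2: invariant]

Only option (D), x^2 + y^2, is unchanged by the transformation.
Geometrically, x^2 + y^2 is the squared distance from the origin, which every rotation about the origin preserves.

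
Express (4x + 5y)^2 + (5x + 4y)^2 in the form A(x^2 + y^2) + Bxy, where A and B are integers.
41(x^2 + y^2) + 80xy

Expanding: (4x + 5y)^2 = 16x^2 + 40xy + 25y^2
(5x + 4y)^2 = 25x^2 + 40xy + 16y^2
Sum = (16+25)(x^2+y^2) + 80xy = 41(x^2 + y^2) + 80xy
This is symmetric in x and y.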